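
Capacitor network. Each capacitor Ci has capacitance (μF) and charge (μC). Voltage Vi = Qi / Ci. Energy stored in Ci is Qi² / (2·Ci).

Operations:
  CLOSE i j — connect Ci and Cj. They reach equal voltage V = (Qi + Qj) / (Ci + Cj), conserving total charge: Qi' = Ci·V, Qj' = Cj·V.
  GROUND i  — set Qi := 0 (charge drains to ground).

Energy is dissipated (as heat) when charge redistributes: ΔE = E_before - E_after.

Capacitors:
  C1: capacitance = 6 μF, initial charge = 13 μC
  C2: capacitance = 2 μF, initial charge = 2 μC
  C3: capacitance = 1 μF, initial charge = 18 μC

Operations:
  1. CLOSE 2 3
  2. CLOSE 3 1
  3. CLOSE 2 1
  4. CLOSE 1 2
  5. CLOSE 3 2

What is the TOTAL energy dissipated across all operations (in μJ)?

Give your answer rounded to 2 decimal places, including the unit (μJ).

Initial: C1(6μF, Q=13μC, V=2.17V), C2(2μF, Q=2μC, V=1.00V), C3(1μF, Q=18μC, V=18.00V)
Op 1: CLOSE 2-3: Q_total=20.00, C_total=3.00, V=6.67; Q2=13.33, Q3=6.67; dissipated=96.333
Op 2: CLOSE 3-1: Q_total=19.67, C_total=7.00, V=2.81; Q3=2.81, Q1=16.86; dissipated=8.679
Op 3: CLOSE 2-1: Q_total=30.19, C_total=8.00, V=3.77; Q2=7.55, Q1=22.64; dissipated=11.158
Op 4: CLOSE 1-2: Q_total=30.19, C_total=8.00, V=3.77; Q1=22.64, Q2=7.55; dissipated=0.000
Op 5: CLOSE 3-2: Q_total=10.36, C_total=3.00, V=3.45; Q3=3.45, Q2=6.90; dissipated=0.310
Total dissipated: 116.480 μJ

Answer: 116.48 μJ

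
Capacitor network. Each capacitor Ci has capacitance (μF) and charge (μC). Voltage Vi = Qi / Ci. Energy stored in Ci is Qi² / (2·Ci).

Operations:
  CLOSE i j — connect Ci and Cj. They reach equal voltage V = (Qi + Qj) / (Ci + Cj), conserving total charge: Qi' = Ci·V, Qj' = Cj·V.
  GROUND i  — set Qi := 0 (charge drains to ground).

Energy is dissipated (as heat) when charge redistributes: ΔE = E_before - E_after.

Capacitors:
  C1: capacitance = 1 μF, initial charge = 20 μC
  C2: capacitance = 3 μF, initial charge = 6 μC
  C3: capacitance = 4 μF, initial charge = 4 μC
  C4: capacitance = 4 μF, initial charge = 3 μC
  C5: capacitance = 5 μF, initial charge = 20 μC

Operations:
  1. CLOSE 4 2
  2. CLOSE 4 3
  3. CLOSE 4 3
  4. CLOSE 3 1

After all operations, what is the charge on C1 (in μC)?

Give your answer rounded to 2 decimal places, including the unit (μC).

Initial: C1(1μF, Q=20μC, V=20.00V), C2(3μF, Q=6μC, V=2.00V), C3(4μF, Q=4μC, V=1.00V), C4(4μF, Q=3μC, V=0.75V), C5(5μF, Q=20μC, V=4.00V)
Op 1: CLOSE 4-2: Q_total=9.00, C_total=7.00, V=1.29; Q4=5.14, Q2=3.86; dissipated=1.339
Op 2: CLOSE 4-3: Q_total=9.14, C_total=8.00, V=1.14; Q4=4.57, Q3=4.57; dissipated=0.082
Op 3: CLOSE 4-3: Q_total=9.14, C_total=8.00, V=1.14; Q4=4.57, Q3=4.57; dissipated=0.000
Op 4: CLOSE 3-1: Q_total=24.57, C_total=5.00, V=4.91; Q3=19.66, Q1=4.91; dissipated=142.237
Final charges: Q1=4.91, Q2=3.86, Q3=19.66, Q4=4.57, Q5=20.00

Answer: 4.91 μC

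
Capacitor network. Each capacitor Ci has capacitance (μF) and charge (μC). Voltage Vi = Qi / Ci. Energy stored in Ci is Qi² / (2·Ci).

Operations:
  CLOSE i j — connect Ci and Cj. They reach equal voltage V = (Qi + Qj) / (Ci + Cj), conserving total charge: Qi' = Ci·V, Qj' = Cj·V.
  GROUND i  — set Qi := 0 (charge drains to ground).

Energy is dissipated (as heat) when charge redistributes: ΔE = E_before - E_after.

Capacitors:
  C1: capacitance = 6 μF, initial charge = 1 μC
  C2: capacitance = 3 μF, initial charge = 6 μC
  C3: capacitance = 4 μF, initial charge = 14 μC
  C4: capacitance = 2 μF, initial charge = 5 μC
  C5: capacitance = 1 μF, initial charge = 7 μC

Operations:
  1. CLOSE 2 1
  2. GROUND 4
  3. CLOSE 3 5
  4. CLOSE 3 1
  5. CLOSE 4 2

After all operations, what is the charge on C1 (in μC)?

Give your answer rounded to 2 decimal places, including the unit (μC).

Answer: 12.88 μC

Derivation:
Initial: C1(6μF, Q=1μC, V=0.17V), C2(3μF, Q=6μC, V=2.00V), C3(4μF, Q=14μC, V=3.50V), C4(2μF, Q=5μC, V=2.50V), C5(1μF, Q=7μC, V=7.00V)
Op 1: CLOSE 2-1: Q_total=7.00, C_total=9.00, V=0.78; Q2=2.33, Q1=4.67; dissipated=3.361
Op 2: GROUND 4: Q4=0; energy lost=6.250
Op 3: CLOSE 3-5: Q_total=21.00, C_total=5.00, V=4.20; Q3=16.80, Q5=4.20; dissipated=4.900
Op 4: CLOSE 3-1: Q_total=21.47, C_total=10.00, V=2.15; Q3=8.59, Q1=12.88; dissipated=14.054
Op 5: CLOSE 4-2: Q_total=2.33, C_total=5.00, V=0.47; Q4=0.93, Q2=1.40; dissipated=0.363
Final charges: Q1=12.88, Q2=1.40, Q3=8.59, Q4=0.93, Q5=4.20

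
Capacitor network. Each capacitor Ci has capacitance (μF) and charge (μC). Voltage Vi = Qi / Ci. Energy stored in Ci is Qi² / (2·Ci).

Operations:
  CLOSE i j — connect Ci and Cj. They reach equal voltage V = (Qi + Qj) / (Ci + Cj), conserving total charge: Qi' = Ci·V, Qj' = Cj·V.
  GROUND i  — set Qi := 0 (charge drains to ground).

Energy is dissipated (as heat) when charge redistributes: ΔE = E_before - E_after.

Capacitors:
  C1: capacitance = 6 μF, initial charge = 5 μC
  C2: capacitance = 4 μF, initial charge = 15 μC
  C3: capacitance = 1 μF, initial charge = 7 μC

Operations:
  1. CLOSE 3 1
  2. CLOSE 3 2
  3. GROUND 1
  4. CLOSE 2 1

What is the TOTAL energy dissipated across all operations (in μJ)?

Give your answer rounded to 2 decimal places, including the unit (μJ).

Initial: C1(6μF, Q=5μC, V=0.83V), C2(4μF, Q=15μC, V=3.75V), C3(1μF, Q=7μC, V=7.00V)
Op 1: CLOSE 3-1: Q_total=12.00, C_total=7.00, V=1.71; Q3=1.71, Q1=10.29; dissipated=16.298
Op 2: CLOSE 3-2: Q_total=16.71, C_total=5.00, V=3.34; Q3=3.34, Q2=13.37; dissipated=1.658
Op 3: GROUND 1: Q1=0; energy lost=8.816
Op 4: CLOSE 2-1: Q_total=13.37, C_total=10.00, V=1.34; Q2=5.35, Q1=8.02; dissipated=13.410
Total dissipated: 40.181 μJ

Answer: 40.18 μJ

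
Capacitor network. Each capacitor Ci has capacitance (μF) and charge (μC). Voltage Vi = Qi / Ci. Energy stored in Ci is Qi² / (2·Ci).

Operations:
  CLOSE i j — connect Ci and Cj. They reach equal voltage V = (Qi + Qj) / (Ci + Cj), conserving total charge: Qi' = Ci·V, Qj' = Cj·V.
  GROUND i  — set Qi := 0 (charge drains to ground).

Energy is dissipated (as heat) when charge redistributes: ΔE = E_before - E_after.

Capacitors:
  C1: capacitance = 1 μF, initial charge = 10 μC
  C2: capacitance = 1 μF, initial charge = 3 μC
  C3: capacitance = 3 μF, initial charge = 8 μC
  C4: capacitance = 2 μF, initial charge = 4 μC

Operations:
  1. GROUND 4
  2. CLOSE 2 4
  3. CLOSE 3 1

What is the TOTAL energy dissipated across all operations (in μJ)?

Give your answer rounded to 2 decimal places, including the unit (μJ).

Answer: 27.17 μJ

Derivation:
Initial: C1(1μF, Q=10μC, V=10.00V), C2(1μF, Q=3μC, V=3.00V), C3(3μF, Q=8μC, V=2.67V), C4(2μF, Q=4μC, V=2.00V)
Op 1: GROUND 4: Q4=0; energy lost=4.000
Op 2: CLOSE 2-4: Q_total=3.00, C_total=3.00, V=1.00; Q2=1.00, Q4=2.00; dissipated=3.000
Op 3: CLOSE 3-1: Q_total=18.00, C_total=4.00, V=4.50; Q3=13.50, Q1=4.50; dissipated=20.167
Total dissipated: 27.167 μJ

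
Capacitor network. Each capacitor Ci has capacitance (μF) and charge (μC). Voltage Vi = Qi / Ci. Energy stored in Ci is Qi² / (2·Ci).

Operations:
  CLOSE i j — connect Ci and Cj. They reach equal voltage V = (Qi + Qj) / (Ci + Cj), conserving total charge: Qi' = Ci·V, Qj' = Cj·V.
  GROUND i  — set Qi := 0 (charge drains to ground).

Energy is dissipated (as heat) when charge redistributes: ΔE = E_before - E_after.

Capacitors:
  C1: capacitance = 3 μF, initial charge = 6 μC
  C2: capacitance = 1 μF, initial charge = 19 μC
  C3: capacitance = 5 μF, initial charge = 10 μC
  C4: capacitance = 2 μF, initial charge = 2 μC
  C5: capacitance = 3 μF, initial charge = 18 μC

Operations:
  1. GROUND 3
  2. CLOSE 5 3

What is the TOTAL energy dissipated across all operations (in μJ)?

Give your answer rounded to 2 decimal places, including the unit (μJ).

Answer: 43.75 μJ

Derivation:
Initial: C1(3μF, Q=6μC, V=2.00V), C2(1μF, Q=19μC, V=19.00V), C3(5μF, Q=10μC, V=2.00V), C4(2μF, Q=2μC, V=1.00V), C5(3μF, Q=18μC, V=6.00V)
Op 1: GROUND 3: Q3=0; energy lost=10.000
Op 2: CLOSE 5-3: Q_total=18.00, C_total=8.00, V=2.25; Q5=6.75, Q3=11.25; dissipated=33.750
Total dissipated: 43.750 μJ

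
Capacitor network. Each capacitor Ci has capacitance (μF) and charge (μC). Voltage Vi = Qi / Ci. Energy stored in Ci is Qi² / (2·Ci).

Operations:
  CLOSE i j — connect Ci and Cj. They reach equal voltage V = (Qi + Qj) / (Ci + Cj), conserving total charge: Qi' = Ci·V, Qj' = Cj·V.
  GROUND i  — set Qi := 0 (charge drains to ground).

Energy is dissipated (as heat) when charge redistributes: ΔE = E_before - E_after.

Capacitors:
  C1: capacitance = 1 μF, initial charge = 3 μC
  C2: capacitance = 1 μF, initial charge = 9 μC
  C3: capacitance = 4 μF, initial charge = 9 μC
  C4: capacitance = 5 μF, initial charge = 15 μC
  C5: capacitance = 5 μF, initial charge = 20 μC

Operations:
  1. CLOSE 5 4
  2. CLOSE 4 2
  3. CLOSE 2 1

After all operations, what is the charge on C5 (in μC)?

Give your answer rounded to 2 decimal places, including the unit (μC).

Initial: C1(1μF, Q=3μC, V=3.00V), C2(1μF, Q=9μC, V=9.00V), C3(4μF, Q=9μC, V=2.25V), C4(5μF, Q=15μC, V=3.00V), C5(5μF, Q=20μC, V=4.00V)
Op 1: CLOSE 5-4: Q_total=35.00, C_total=10.00, V=3.50; Q5=17.50, Q4=17.50; dissipated=1.250
Op 2: CLOSE 4-2: Q_total=26.50, C_total=6.00, V=4.42; Q4=22.08, Q2=4.42; dissipated=12.604
Op 3: CLOSE 2-1: Q_total=7.42, C_total=2.00, V=3.71; Q2=3.71, Q1=3.71; dissipated=0.502
Final charges: Q1=3.71, Q2=3.71, Q3=9.00, Q4=22.08, Q5=17.50

Answer: 17.50 μC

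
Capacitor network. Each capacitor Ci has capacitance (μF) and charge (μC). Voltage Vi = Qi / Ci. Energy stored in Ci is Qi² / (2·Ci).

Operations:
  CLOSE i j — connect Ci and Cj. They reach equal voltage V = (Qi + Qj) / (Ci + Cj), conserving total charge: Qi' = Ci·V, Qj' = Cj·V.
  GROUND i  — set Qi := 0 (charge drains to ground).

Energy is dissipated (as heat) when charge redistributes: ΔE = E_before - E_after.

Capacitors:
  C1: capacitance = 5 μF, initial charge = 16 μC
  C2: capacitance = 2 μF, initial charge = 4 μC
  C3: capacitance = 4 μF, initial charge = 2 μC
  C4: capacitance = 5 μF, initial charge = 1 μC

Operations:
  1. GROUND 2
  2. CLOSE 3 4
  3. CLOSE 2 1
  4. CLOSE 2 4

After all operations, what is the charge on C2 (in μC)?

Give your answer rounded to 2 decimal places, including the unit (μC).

Initial: C1(5μF, Q=16μC, V=3.20V), C2(2μF, Q=4μC, V=2.00V), C3(4μF, Q=2μC, V=0.50V), C4(5μF, Q=1μC, V=0.20V)
Op 1: GROUND 2: Q2=0; energy lost=4.000
Op 2: CLOSE 3-4: Q_total=3.00, C_total=9.00, V=0.33; Q3=1.33, Q4=1.67; dissipated=0.100
Op 3: CLOSE 2-1: Q_total=16.00, C_total=7.00, V=2.29; Q2=4.57, Q1=11.43; dissipated=7.314
Op 4: CLOSE 2-4: Q_total=6.24, C_total=7.00, V=0.89; Q2=1.78, Q4=4.46; dissipated=2.723
Final charges: Q1=11.43, Q2=1.78, Q3=1.33, Q4=4.46

Answer: 1.78 μC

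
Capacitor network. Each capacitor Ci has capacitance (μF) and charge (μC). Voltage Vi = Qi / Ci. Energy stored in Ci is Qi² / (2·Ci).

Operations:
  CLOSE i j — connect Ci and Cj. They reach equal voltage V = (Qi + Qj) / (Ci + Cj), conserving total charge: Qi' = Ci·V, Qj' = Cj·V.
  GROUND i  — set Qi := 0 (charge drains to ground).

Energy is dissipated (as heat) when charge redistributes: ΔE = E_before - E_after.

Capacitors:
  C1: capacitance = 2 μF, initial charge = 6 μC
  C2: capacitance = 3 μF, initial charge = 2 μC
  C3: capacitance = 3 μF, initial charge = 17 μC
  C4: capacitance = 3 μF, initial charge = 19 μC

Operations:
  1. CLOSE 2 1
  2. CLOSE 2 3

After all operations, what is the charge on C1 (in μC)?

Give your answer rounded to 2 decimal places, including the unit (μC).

Initial: C1(2μF, Q=6μC, V=3.00V), C2(3μF, Q=2μC, V=0.67V), C3(3μF, Q=17μC, V=5.67V), C4(3μF, Q=19μC, V=6.33V)
Op 1: CLOSE 2-1: Q_total=8.00, C_total=5.00, V=1.60; Q2=4.80, Q1=3.20; dissipated=3.267
Op 2: CLOSE 2-3: Q_total=21.80, C_total=6.00, V=3.63; Q2=10.90, Q3=10.90; dissipated=12.403
Final charges: Q1=3.20, Q2=10.90, Q3=10.90, Q4=19.00

Answer: 3.20 μC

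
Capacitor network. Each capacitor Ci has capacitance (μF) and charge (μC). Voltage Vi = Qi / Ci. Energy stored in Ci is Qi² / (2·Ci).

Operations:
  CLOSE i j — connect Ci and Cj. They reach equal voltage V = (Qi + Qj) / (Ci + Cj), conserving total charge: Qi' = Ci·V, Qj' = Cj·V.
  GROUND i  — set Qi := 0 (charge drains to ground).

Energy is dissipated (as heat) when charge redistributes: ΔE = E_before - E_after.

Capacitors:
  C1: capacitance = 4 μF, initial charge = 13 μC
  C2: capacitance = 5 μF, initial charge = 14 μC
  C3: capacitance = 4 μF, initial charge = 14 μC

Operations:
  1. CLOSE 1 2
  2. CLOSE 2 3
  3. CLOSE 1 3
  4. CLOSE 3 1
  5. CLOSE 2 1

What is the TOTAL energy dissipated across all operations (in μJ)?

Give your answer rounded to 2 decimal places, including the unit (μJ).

Answer: 0.57 μJ

Derivation:
Initial: C1(4μF, Q=13μC, V=3.25V), C2(5μF, Q=14μC, V=2.80V), C3(4μF, Q=14μC, V=3.50V)
Op 1: CLOSE 1-2: Q_total=27.00, C_total=9.00, V=3.00; Q1=12.00, Q2=15.00; dissipated=0.225
Op 2: CLOSE 2-3: Q_total=29.00, C_total=9.00, V=3.22; Q2=16.11, Q3=12.89; dissipated=0.278
Op 3: CLOSE 1-3: Q_total=24.89, C_total=8.00, V=3.11; Q1=12.44, Q3=12.44; dissipated=0.049
Op 4: CLOSE 3-1: Q_total=24.89, C_total=8.00, V=3.11; Q3=12.44, Q1=12.44; dissipated=0.000
Op 5: CLOSE 2-1: Q_total=28.56, C_total=9.00, V=3.17; Q2=15.86, Q1=12.69; dissipated=0.014
Total dissipated: 0.566 μJ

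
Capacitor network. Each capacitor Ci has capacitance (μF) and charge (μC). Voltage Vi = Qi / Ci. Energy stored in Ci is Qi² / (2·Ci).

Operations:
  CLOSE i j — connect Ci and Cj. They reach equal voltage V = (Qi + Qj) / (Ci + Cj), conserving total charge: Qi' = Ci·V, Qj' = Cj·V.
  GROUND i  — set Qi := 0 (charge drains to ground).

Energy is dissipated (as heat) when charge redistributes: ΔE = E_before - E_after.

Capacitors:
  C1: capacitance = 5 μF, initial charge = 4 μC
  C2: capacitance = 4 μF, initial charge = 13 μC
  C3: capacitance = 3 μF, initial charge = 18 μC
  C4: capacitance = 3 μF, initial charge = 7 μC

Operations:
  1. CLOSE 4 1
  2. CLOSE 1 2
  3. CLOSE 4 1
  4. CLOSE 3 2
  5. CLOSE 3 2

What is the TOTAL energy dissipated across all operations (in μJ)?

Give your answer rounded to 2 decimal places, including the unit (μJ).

Initial: C1(5μF, Q=4μC, V=0.80V), C2(4μF, Q=13μC, V=3.25V), C3(3μF, Q=18μC, V=6.00V), C4(3μF, Q=7μC, V=2.33V)
Op 1: CLOSE 4-1: Q_total=11.00, C_total=8.00, V=1.38; Q4=4.12, Q1=6.88; dissipated=2.204
Op 2: CLOSE 1-2: Q_total=19.88, C_total=9.00, V=2.21; Q1=11.04, Q2=8.83; dissipated=3.906
Op 3: CLOSE 4-1: Q_total=15.17, C_total=8.00, V=1.90; Q4=5.69, Q1=9.48; dissipated=0.651
Op 4: CLOSE 3-2: Q_total=26.83, C_total=7.00, V=3.83; Q3=11.50, Q2=15.33; dissipated=12.323
Op 5: CLOSE 3-2: Q_total=26.83, C_total=7.00, V=3.83; Q3=11.50, Q2=15.33; dissipated=0.000
Total dissipated: 19.084 μJ

Answer: 19.08 μJ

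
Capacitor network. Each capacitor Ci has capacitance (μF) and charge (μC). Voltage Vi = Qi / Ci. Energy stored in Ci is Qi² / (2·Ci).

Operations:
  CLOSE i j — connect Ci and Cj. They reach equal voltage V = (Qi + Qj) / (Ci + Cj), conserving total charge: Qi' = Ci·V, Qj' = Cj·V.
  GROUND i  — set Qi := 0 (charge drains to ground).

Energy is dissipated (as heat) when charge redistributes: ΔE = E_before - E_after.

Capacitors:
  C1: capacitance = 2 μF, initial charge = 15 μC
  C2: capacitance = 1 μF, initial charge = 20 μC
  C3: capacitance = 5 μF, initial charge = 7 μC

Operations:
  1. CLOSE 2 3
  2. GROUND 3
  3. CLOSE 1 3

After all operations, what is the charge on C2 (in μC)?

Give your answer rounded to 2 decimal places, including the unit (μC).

Initial: C1(2μF, Q=15μC, V=7.50V), C2(1μF, Q=20μC, V=20.00V), C3(5μF, Q=7μC, V=1.40V)
Op 1: CLOSE 2-3: Q_total=27.00, C_total=6.00, V=4.50; Q2=4.50, Q3=22.50; dissipated=144.150
Op 2: GROUND 3: Q3=0; energy lost=50.625
Op 3: CLOSE 1-3: Q_total=15.00, C_total=7.00, V=2.14; Q1=4.29, Q3=10.71; dissipated=40.179
Final charges: Q1=4.29, Q2=4.50, Q3=10.71

Answer: 4.50 μC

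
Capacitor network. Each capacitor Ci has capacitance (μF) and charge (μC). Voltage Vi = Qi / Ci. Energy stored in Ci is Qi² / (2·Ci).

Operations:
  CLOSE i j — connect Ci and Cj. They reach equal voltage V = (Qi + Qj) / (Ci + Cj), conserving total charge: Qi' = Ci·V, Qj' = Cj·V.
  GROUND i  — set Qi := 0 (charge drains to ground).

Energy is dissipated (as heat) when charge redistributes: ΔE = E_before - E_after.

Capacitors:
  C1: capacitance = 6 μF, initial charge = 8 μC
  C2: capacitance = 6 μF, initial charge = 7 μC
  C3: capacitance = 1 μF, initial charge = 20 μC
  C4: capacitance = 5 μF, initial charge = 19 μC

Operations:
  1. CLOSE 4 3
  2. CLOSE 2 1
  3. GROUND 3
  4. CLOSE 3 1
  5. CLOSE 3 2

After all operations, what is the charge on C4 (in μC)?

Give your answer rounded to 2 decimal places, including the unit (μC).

Answer: 32.50 μC

Derivation:
Initial: C1(6μF, Q=8μC, V=1.33V), C2(6μF, Q=7μC, V=1.17V), C3(1μF, Q=20μC, V=20.00V), C4(5μF, Q=19μC, V=3.80V)
Op 1: CLOSE 4-3: Q_total=39.00, C_total=6.00, V=6.50; Q4=32.50, Q3=6.50; dissipated=109.350
Op 2: CLOSE 2-1: Q_total=15.00, C_total=12.00, V=1.25; Q2=7.50, Q1=7.50; dissipated=0.042
Op 3: GROUND 3: Q3=0; energy lost=21.125
Op 4: CLOSE 3-1: Q_total=7.50, C_total=7.00, V=1.07; Q3=1.07, Q1=6.43; dissipated=0.670
Op 5: CLOSE 3-2: Q_total=8.57, C_total=7.00, V=1.22; Q3=1.22, Q2=7.35; dissipated=0.014
Final charges: Q1=6.43, Q2=7.35, Q3=1.22, Q4=32.50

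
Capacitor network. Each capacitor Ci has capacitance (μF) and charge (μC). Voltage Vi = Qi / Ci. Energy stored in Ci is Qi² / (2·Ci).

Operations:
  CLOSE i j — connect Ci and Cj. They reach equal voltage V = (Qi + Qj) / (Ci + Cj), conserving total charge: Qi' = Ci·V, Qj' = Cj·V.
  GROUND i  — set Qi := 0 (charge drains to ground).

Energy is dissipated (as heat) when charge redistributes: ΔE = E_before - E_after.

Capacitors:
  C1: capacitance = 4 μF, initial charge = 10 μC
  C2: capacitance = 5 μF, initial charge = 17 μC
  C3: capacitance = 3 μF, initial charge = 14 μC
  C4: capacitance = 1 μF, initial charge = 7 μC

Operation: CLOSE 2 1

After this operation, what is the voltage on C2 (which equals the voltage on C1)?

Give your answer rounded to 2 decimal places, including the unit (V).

Initial: C1(4μF, Q=10μC, V=2.50V), C2(5μF, Q=17μC, V=3.40V), C3(3μF, Q=14μC, V=4.67V), C4(1μF, Q=7μC, V=7.00V)
Op 1: CLOSE 2-1: Q_total=27.00, C_total=9.00, V=3.00; Q2=15.00, Q1=12.00; dissipated=0.900

Answer: 3.00 V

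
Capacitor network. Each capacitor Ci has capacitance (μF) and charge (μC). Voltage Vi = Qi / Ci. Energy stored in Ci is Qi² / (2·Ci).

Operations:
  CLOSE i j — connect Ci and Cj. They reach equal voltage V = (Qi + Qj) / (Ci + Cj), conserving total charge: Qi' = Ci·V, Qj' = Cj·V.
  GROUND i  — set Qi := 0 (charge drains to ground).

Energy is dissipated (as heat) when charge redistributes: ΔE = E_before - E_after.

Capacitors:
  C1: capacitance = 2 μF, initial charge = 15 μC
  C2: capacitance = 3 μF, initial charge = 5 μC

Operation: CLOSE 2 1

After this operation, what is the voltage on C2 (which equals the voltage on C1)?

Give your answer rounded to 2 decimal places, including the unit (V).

Answer: 4.00 V

Derivation:
Initial: C1(2μF, Q=15μC, V=7.50V), C2(3μF, Q=5μC, V=1.67V)
Op 1: CLOSE 2-1: Q_total=20.00, C_total=5.00, V=4.00; Q2=12.00, Q1=8.00; dissipated=20.417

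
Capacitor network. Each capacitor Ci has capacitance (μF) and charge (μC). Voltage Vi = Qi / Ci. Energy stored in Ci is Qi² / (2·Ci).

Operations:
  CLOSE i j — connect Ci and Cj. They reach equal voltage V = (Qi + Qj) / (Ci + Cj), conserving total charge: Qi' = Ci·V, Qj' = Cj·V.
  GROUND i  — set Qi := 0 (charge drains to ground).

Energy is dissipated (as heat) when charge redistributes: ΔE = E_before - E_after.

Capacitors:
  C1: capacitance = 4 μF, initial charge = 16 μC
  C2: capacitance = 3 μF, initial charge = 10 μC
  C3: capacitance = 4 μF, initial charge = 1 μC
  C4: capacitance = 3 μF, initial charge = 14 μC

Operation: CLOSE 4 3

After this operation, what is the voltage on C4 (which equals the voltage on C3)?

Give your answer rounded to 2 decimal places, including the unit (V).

Initial: C1(4μF, Q=16μC, V=4.00V), C2(3μF, Q=10μC, V=3.33V), C3(4μF, Q=1μC, V=0.25V), C4(3μF, Q=14μC, V=4.67V)
Op 1: CLOSE 4-3: Q_total=15.00, C_total=7.00, V=2.14; Q4=6.43, Q3=8.57; dissipated=16.720

Answer: 2.14 V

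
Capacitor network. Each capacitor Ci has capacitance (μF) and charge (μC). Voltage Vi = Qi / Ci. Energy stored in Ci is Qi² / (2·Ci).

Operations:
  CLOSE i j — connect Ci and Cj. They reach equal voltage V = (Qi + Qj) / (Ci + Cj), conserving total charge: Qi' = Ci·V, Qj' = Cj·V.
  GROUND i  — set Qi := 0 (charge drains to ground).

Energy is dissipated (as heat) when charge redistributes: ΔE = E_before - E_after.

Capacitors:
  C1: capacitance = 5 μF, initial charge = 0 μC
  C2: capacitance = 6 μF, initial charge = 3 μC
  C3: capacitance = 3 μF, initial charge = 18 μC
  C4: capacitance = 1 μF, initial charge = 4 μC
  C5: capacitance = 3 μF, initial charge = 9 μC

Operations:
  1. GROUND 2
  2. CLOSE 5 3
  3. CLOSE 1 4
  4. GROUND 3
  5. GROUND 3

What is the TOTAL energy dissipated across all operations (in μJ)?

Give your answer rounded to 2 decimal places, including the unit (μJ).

Initial: C1(5μF, Q=0μC, V=0.00V), C2(6μF, Q=3μC, V=0.50V), C3(3μF, Q=18μC, V=6.00V), C4(1μF, Q=4μC, V=4.00V), C5(3μF, Q=9μC, V=3.00V)
Op 1: GROUND 2: Q2=0; energy lost=0.750
Op 2: CLOSE 5-3: Q_total=27.00, C_total=6.00, V=4.50; Q5=13.50, Q3=13.50; dissipated=6.750
Op 3: CLOSE 1-4: Q_total=4.00, C_total=6.00, V=0.67; Q1=3.33, Q4=0.67; dissipated=6.667
Op 4: GROUND 3: Q3=0; energy lost=30.375
Op 5: GROUND 3: Q3=0; energy lost=0.000
Total dissipated: 44.542 μJ

Answer: 44.54 μJ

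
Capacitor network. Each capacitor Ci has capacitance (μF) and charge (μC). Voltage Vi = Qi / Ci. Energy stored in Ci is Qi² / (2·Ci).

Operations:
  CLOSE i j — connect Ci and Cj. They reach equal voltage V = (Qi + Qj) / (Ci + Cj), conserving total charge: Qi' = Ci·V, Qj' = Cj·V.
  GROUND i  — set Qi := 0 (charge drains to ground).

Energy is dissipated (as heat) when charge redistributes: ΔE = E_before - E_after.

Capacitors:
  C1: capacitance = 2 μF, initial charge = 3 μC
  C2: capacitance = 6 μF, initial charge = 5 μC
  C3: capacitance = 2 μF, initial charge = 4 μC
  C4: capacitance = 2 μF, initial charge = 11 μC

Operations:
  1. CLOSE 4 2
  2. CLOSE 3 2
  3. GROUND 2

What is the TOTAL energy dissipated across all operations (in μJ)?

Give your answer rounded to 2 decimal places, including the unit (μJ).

Answer: 28.33 μJ

Derivation:
Initial: C1(2μF, Q=3μC, V=1.50V), C2(6μF, Q=5μC, V=0.83V), C3(2μF, Q=4μC, V=2.00V), C4(2μF, Q=11μC, V=5.50V)
Op 1: CLOSE 4-2: Q_total=16.00, C_total=8.00, V=2.00; Q4=4.00, Q2=12.00; dissipated=16.333
Op 2: CLOSE 3-2: Q_total=16.00, C_total=8.00, V=2.00; Q3=4.00, Q2=12.00; dissipated=0.000
Op 3: GROUND 2: Q2=0; energy lost=12.000
Total dissipated: 28.333 μJ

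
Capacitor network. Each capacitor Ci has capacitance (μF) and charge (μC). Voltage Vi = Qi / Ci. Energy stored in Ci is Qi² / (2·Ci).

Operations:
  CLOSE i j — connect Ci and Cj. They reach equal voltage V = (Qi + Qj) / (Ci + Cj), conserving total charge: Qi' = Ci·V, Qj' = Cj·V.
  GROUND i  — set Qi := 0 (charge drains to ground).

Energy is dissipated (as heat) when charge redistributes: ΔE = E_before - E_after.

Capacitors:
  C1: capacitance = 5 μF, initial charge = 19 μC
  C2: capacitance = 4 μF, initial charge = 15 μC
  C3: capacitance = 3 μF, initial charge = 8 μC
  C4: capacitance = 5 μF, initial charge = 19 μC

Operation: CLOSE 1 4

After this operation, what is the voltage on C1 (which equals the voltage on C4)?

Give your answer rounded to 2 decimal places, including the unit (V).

Initial: C1(5μF, Q=19μC, V=3.80V), C2(4μF, Q=15μC, V=3.75V), C3(3μF, Q=8μC, V=2.67V), C4(5μF, Q=19μC, V=3.80V)
Op 1: CLOSE 1-4: Q_total=38.00, C_total=10.00, V=3.80; Q1=19.00, Q4=19.00; dissipated=0.000

Answer: 3.80 V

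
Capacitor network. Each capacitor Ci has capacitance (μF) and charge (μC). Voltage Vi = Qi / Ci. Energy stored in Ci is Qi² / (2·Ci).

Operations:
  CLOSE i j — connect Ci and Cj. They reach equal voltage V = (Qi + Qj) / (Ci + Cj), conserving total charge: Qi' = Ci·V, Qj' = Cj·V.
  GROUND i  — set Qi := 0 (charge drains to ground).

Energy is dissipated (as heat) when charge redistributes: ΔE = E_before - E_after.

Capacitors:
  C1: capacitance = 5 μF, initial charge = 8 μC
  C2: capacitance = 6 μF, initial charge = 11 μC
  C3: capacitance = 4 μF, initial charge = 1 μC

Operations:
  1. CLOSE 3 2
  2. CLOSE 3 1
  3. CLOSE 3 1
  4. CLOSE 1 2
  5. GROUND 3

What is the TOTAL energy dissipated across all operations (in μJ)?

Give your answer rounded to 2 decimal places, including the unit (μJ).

Initial: C1(5μF, Q=8μC, V=1.60V), C2(6μF, Q=11μC, V=1.83V), C3(4μF, Q=1μC, V=0.25V)
Op 1: CLOSE 3-2: Q_total=12.00, C_total=10.00, V=1.20; Q3=4.80, Q2=7.20; dissipated=3.008
Op 2: CLOSE 3-1: Q_total=12.80, C_total=9.00, V=1.42; Q3=5.69, Q1=7.11; dissipated=0.178
Op 3: CLOSE 3-1: Q_total=12.80, C_total=9.00, V=1.42; Q3=5.69, Q1=7.11; dissipated=0.000
Op 4: CLOSE 1-2: Q_total=14.31, C_total=11.00, V=1.30; Q1=6.51, Q2=7.81; dissipated=0.067
Op 5: GROUND 3: Q3=0; energy lost=4.045
Total dissipated: 7.299 μJ

Answer: 7.30 μJ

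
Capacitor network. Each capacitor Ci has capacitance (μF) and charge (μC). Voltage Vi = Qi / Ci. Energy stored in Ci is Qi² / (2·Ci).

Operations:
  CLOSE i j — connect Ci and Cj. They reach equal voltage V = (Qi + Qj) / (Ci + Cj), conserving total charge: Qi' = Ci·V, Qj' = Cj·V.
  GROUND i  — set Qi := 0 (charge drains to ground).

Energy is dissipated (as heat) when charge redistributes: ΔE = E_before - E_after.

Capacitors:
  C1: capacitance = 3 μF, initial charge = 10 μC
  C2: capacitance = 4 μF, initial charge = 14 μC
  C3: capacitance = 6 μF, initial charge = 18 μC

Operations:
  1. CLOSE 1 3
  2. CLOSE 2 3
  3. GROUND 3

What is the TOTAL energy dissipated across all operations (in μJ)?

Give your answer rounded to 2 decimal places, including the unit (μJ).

Answer: 32.31 μJ

Derivation:
Initial: C1(3μF, Q=10μC, V=3.33V), C2(4μF, Q=14μC, V=3.50V), C3(6μF, Q=18μC, V=3.00V)
Op 1: CLOSE 1-3: Q_total=28.00, C_total=9.00, V=3.11; Q1=9.33, Q3=18.67; dissipated=0.111
Op 2: CLOSE 2-3: Q_total=32.67, C_total=10.00, V=3.27; Q2=13.07, Q3=19.60; dissipated=0.181
Op 3: GROUND 3: Q3=0; energy lost=32.013
Total dissipated: 32.306 μJ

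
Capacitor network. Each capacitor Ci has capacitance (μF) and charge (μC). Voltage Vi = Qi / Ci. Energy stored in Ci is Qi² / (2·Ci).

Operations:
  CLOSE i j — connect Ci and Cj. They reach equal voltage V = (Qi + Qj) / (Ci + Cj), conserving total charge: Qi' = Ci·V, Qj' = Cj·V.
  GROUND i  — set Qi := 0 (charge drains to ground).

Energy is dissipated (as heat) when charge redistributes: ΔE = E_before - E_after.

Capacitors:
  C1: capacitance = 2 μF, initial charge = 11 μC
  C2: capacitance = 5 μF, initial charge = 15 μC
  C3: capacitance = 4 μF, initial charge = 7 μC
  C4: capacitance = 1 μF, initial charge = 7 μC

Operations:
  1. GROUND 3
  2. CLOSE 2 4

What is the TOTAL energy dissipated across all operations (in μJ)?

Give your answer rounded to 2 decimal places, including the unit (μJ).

Initial: C1(2μF, Q=11μC, V=5.50V), C2(5μF, Q=15μC, V=3.00V), C3(4μF, Q=7μC, V=1.75V), C4(1μF, Q=7μC, V=7.00V)
Op 1: GROUND 3: Q3=0; energy lost=6.125
Op 2: CLOSE 2-4: Q_total=22.00, C_total=6.00, V=3.67; Q2=18.33, Q4=3.67; dissipated=6.667
Total dissipated: 12.792 μJ

Answer: 12.79 μJ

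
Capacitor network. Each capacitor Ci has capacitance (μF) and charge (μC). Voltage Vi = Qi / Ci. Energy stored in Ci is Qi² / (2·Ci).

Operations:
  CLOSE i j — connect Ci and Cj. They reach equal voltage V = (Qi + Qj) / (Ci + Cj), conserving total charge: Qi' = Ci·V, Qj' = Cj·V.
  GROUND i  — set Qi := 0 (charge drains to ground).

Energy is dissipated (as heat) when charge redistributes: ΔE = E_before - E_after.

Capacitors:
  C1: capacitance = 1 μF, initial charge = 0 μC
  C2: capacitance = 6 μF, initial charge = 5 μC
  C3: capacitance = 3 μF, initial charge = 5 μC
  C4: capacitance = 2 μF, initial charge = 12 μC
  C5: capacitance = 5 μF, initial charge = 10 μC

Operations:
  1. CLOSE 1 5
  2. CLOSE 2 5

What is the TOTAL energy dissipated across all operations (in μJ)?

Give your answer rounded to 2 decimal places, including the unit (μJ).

Initial: C1(1μF, Q=0μC, V=0.00V), C2(6μF, Q=5μC, V=0.83V), C3(3μF, Q=5μC, V=1.67V), C4(2μF, Q=12μC, V=6.00V), C5(5μF, Q=10μC, V=2.00V)
Op 1: CLOSE 1-5: Q_total=10.00, C_total=6.00, V=1.67; Q1=1.67, Q5=8.33; dissipated=1.667
Op 2: CLOSE 2-5: Q_total=13.33, C_total=11.00, V=1.21; Q2=7.27, Q5=6.06; dissipated=0.947
Total dissipated: 2.614 μJ

Answer: 2.61 μJ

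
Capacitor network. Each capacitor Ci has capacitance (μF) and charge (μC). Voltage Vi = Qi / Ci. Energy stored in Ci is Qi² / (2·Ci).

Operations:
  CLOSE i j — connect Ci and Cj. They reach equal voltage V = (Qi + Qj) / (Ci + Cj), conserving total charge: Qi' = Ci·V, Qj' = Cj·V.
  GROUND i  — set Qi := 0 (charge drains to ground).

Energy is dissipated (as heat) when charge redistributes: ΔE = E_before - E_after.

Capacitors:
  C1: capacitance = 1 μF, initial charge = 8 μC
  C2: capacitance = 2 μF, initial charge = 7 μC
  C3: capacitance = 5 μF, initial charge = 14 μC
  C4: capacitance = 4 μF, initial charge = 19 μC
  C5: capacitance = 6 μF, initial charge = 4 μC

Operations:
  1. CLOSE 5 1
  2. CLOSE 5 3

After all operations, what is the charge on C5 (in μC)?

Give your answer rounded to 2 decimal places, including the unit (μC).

Answer: 13.25 μC

Derivation:
Initial: C1(1μF, Q=8μC, V=8.00V), C2(2μF, Q=7μC, V=3.50V), C3(5μF, Q=14μC, V=2.80V), C4(4μF, Q=19μC, V=4.75V), C5(6μF, Q=4μC, V=0.67V)
Op 1: CLOSE 5-1: Q_total=12.00, C_total=7.00, V=1.71; Q5=10.29, Q1=1.71; dissipated=23.048
Op 2: CLOSE 5-3: Q_total=24.29, C_total=11.00, V=2.21; Q5=13.25, Q3=11.04; dissipated=1.607
Final charges: Q1=1.71, Q2=7.00, Q3=11.04, Q4=19.00, Q5=13.25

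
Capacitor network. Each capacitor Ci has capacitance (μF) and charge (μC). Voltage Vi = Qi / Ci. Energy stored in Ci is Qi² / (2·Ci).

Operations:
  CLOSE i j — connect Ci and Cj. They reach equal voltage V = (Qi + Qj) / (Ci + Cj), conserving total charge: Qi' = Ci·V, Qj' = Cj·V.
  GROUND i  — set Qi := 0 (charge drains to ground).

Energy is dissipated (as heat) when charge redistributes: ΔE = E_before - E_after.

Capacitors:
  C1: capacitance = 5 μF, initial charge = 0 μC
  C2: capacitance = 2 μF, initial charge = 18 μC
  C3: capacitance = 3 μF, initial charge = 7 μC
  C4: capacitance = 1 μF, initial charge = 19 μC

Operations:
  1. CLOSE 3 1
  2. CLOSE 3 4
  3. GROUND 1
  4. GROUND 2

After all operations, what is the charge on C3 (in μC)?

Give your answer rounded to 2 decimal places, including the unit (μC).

Initial: C1(5μF, Q=0μC, V=0.00V), C2(2μF, Q=18μC, V=9.00V), C3(3μF, Q=7μC, V=2.33V), C4(1μF, Q=19μC, V=19.00V)
Op 1: CLOSE 3-1: Q_total=7.00, C_total=8.00, V=0.88; Q3=2.62, Q1=4.38; dissipated=5.104
Op 2: CLOSE 3-4: Q_total=21.62, C_total=4.00, V=5.41; Q3=16.22, Q4=5.41; dissipated=123.193
Op 3: GROUND 1: Q1=0; energy lost=1.914
Op 4: GROUND 2: Q2=0; energy lost=81.000
Final charges: Q1=0.00, Q2=0.00, Q3=16.22, Q4=5.41

Answer: 16.22 μC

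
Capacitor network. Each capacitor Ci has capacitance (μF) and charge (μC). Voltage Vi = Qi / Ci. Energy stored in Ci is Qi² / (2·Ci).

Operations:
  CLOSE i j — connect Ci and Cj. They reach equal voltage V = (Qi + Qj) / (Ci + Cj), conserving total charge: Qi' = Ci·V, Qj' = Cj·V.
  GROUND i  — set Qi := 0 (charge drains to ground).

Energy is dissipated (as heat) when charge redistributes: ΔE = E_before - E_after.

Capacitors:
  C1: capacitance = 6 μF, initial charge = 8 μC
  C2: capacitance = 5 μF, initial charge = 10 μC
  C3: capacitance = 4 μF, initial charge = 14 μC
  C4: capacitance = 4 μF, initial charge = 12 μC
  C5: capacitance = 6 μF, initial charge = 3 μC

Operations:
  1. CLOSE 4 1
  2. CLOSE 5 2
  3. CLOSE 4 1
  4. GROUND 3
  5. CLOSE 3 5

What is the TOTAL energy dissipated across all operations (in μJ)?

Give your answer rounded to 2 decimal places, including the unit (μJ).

Answer: 32.58 μJ

Derivation:
Initial: C1(6μF, Q=8μC, V=1.33V), C2(5μF, Q=10μC, V=2.00V), C3(4μF, Q=14μC, V=3.50V), C4(4μF, Q=12μC, V=3.00V), C5(6μF, Q=3μC, V=0.50V)
Op 1: CLOSE 4-1: Q_total=20.00, C_total=10.00, V=2.00; Q4=8.00, Q1=12.00; dissipated=3.333
Op 2: CLOSE 5-2: Q_total=13.00, C_total=11.00, V=1.18; Q5=7.09, Q2=5.91; dissipated=3.068
Op 3: CLOSE 4-1: Q_total=20.00, C_total=10.00, V=2.00; Q4=8.00, Q1=12.00; dissipated=0.000
Op 4: GROUND 3: Q3=0; energy lost=24.500
Op 5: CLOSE 3-5: Q_total=7.09, C_total=10.00, V=0.71; Q3=2.84, Q5=4.25; dissipated=1.676
Total dissipated: 32.578 μJ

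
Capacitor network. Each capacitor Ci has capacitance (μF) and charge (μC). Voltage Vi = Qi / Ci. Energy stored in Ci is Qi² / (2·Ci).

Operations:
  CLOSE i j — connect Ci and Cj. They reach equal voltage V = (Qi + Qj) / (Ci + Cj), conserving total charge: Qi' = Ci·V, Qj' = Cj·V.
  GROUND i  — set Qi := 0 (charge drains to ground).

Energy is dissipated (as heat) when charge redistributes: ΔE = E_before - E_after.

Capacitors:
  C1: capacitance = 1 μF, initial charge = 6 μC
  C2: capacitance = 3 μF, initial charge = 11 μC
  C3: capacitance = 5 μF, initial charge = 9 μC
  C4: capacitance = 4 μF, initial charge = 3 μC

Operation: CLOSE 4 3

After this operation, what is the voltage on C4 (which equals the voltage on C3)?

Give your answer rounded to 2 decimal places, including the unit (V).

Answer: 1.33 V

Derivation:
Initial: C1(1μF, Q=6μC, V=6.00V), C2(3μF, Q=11μC, V=3.67V), C3(5μF, Q=9μC, V=1.80V), C4(4μF, Q=3μC, V=0.75V)
Op 1: CLOSE 4-3: Q_total=12.00, C_total=9.00, V=1.33; Q4=5.33, Q3=6.67; dissipated=1.225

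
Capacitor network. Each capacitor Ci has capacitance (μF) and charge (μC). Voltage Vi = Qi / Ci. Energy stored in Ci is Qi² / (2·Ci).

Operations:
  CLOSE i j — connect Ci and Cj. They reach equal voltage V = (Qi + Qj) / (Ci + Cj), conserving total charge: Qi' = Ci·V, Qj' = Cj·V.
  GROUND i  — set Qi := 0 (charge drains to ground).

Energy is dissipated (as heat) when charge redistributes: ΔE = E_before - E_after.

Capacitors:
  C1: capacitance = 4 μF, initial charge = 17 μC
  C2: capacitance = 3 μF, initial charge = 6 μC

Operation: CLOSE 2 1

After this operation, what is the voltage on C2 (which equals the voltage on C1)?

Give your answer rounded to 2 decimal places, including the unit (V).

Initial: C1(4μF, Q=17μC, V=4.25V), C2(3μF, Q=6μC, V=2.00V)
Op 1: CLOSE 2-1: Q_total=23.00, C_total=7.00, V=3.29; Q2=9.86, Q1=13.14; dissipated=4.339

Answer: 3.29 V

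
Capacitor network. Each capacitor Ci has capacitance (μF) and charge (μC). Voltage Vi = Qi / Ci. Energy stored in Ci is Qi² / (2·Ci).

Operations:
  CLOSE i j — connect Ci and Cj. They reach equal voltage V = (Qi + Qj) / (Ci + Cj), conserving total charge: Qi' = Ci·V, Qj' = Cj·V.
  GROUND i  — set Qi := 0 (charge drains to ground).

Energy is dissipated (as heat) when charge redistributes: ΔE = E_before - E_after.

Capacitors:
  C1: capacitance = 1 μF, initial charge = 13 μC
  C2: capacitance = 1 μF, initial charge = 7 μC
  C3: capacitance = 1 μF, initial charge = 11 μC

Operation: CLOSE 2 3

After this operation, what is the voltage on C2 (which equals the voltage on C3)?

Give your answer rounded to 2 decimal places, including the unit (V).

Answer: 9.00 V

Derivation:
Initial: C1(1μF, Q=13μC, V=13.00V), C2(1μF, Q=7μC, V=7.00V), C3(1μF, Q=11μC, V=11.00V)
Op 1: CLOSE 2-3: Q_total=18.00, C_total=2.00, V=9.00; Q2=9.00, Q3=9.00; dissipated=4.000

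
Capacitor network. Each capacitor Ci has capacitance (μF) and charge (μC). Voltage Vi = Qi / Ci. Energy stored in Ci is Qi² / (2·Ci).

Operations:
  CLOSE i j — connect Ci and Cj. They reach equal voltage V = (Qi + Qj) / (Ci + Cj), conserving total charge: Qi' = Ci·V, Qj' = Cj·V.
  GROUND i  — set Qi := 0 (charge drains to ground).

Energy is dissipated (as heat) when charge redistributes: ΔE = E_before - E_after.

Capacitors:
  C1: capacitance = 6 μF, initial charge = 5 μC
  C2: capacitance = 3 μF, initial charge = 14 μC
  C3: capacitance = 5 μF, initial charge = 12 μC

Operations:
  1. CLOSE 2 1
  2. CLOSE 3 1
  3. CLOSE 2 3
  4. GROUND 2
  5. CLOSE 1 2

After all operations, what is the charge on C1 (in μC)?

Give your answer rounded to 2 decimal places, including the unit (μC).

Answer: 8.97 μC

Derivation:
Initial: C1(6μF, Q=5μC, V=0.83V), C2(3μF, Q=14μC, V=4.67V), C3(5μF, Q=12μC, V=2.40V)
Op 1: CLOSE 2-1: Q_total=19.00, C_total=9.00, V=2.11; Q2=6.33, Q1=12.67; dissipated=14.694
Op 2: CLOSE 3-1: Q_total=24.67, C_total=11.00, V=2.24; Q3=11.21, Q1=13.45; dissipated=0.114
Op 3: CLOSE 2-3: Q_total=17.55, C_total=8.00, V=2.19; Q2=6.58, Q3=10.97; dissipated=0.016
Op 4: GROUND 2: Q2=0; energy lost=7.215
Op 5: CLOSE 1-2: Q_total=13.45, C_total=9.00, V=1.49; Q1=8.97, Q2=4.48; dissipated=5.028
Final charges: Q1=8.97, Q2=4.48, Q3=10.97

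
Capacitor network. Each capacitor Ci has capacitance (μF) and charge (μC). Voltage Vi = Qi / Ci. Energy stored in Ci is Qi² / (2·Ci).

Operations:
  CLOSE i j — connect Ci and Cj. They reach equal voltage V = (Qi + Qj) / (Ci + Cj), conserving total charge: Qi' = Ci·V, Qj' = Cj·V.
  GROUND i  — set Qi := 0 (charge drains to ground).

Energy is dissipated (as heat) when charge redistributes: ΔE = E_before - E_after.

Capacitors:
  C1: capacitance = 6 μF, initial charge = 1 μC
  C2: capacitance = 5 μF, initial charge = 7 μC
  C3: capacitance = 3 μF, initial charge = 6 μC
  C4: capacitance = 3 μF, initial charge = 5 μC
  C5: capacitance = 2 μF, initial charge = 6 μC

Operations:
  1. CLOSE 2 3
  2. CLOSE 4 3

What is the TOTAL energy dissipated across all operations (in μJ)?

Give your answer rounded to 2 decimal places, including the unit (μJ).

Answer: 0.34 μJ

Derivation:
Initial: C1(6μF, Q=1μC, V=0.17V), C2(5μF, Q=7μC, V=1.40V), C3(3μF, Q=6μC, V=2.00V), C4(3μF, Q=5μC, V=1.67V), C5(2μF, Q=6μC, V=3.00V)
Op 1: CLOSE 2-3: Q_total=13.00, C_total=8.00, V=1.62; Q2=8.12, Q3=4.88; dissipated=0.338
Op 2: CLOSE 4-3: Q_total=9.88, C_total=6.00, V=1.65; Q4=4.94, Q3=4.94; dissipated=0.001
Total dissipated: 0.339 μJ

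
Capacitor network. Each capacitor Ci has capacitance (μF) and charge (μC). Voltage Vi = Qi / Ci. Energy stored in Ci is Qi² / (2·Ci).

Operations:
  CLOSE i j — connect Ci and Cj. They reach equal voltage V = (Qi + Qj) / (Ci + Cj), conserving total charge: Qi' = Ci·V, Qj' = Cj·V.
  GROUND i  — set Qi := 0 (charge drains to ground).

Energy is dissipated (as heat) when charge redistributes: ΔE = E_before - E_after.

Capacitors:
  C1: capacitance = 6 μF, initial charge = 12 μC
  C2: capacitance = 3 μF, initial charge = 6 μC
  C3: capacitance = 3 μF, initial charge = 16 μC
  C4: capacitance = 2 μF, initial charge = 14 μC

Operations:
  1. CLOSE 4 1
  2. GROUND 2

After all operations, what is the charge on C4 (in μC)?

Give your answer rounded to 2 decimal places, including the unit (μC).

Initial: C1(6μF, Q=12μC, V=2.00V), C2(3μF, Q=6μC, V=2.00V), C3(3μF, Q=16μC, V=5.33V), C4(2μF, Q=14μC, V=7.00V)
Op 1: CLOSE 4-1: Q_total=26.00, C_total=8.00, V=3.25; Q4=6.50, Q1=19.50; dissipated=18.750
Op 2: GROUND 2: Q2=0; energy lost=6.000
Final charges: Q1=19.50, Q2=0.00, Q3=16.00, Q4=6.50

Answer: 6.50 μC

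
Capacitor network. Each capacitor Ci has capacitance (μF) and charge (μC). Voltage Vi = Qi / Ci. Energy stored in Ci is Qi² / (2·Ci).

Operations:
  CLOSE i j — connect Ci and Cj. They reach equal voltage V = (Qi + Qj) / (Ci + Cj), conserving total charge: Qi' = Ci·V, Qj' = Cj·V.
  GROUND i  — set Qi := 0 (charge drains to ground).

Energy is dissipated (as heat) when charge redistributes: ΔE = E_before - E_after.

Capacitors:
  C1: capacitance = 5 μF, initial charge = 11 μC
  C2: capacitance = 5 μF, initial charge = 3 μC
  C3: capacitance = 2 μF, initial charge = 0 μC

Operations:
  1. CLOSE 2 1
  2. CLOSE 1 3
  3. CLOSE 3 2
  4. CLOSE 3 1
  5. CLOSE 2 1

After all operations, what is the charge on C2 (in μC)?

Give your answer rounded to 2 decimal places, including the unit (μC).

Initial: C1(5μF, Q=11μC, V=2.20V), C2(5μF, Q=3μC, V=0.60V), C3(2μF, Q=0μC, V=0.00V)
Op 1: CLOSE 2-1: Q_total=14.00, C_total=10.00, V=1.40; Q2=7.00, Q1=7.00; dissipated=3.200
Op 2: CLOSE 1-3: Q_total=7.00, C_total=7.00, V=1.00; Q1=5.00, Q3=2.00; dissipated=1.400
Op 3: CLOSE 3-2: Q_total=9.00, C_total=7.00, V=1.29; Q3=2.57, Q2=6.43; dissipated=0.114
Op 4: CLOSE 3-1: Q_total=7.57, C_total=7.00, V=1.08; Q3=2.16, Q1=5.41; dissipated=0.058
Op 5: CLOSE 2-1: Q_total=11.84, C_total=10.00, V=1.18; Q2=5.92, Q1=5.92; dissipated=0.052
Final charges: Q1=5.92, Q2=5.92, Q3=2.16

Answer: 5.92 μC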